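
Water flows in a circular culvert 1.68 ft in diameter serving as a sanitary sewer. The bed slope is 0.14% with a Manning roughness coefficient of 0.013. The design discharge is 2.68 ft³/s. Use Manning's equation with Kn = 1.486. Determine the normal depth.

Manning's equation rearranged: A R^(2/3) = nQ / (1.486·√S) = 0.013 × 2.68 / (1.486 × √0.0014) = 0.6266.
Trying y = 0.704 ft: A R^(2/3) = 0.4559 — too small.
Trying y = 0.929 ft: A R^(2/3) = 0.7345 — too large.
Trying y = 0.844 ft: A R^(2/3) = 0.6266 — matches.

y_n = 0.844 ft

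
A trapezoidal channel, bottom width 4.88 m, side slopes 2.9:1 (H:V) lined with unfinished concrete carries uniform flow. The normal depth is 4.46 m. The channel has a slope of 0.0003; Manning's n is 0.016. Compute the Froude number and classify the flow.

subcritical

With bottom width b = 4.88 m and side slope z = 2.9: A = (b + zy)y = (4.88 + 2.9×4.46)×4.46 = 79.45 m²; P = b + 2y√(1+z²) = 4.88 + 2×4.46×3.068 = 32.24 m.
Hydraulic radius R = A/P = 79.45/32.24 = 2.464 m.
V = (1/n) R^(2/3) √S = (1/0.016) × 2.464^(2/3) × √0.0003 = 1.975 m/s. Hydraulic depth D_h = A/T = 79.45/30.75 = 2.584 m.
Froude number Fr = V/√(g·D_h) = 1.975/√(9.81×2.584) = 0.392, which is less than 1, so the flow is subcritical.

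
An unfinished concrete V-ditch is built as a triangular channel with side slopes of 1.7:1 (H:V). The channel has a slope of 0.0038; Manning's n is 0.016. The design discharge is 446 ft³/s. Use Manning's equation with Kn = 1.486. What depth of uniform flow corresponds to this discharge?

Manning's equation rearranged: A R^(2/3) = nQ / (1.486·√S) = 0.016 × 446 / (1.486 × √0.0038) = 77.9.
At y = 5.79 ft: A R^(2/3) = 104.8 — over.
At y = 5.18 ft: A R^(2/3) = 77.92 — matches.

y_n = 5.18 ft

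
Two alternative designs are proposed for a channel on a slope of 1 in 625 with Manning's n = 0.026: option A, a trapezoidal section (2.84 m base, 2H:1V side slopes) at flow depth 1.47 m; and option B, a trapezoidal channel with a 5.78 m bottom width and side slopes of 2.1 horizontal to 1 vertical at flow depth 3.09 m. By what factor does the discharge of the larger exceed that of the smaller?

Channel A: With bottom width b = 2.84 m and side slope z = 2: A = (b + zy)y = (2.84 + 2×1.47)×1.47 = 8.497 m²; P = b + 2y√(1+z²) = 2.84 + 2×1.47×2.236 = 9.414 m. Hydraulic radius R = A/P = 8.497/9.414 = 0.9025 m. Q_A = (1/0.026)·8.497·0.9025^(2/3)·√0.0016 = 12.21 m³/s.
Channel B: With bottom width b = 5.78 m and side slope z = 2.1: A = (b + zy)y = (5.78 + 2.1×3.09)×3.09 = 37.91 m²; P = b + 2y√(1+z²) = 5.78 + 2×3.09×2.326 = 20.15 m. Hydraulic radius R = A/P = 37.91/20.15 = 1.881 m. Q_B = (1/0.026)·37.91·1.881^(2/3)·√0.0016 = 88.88 m³/s.
The larger discharge is 88.88 m³/s and the smaller is 12.21 m³/s; the ratio is 7.28.

7.28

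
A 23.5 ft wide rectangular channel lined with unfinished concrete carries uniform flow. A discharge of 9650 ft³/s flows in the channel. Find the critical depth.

For a rectangular channel, critical depth y_c = (q²/g)^(1/3) where q = Q/b = 9650/23.5 = 410.6 ft²/s.
So y_c = (410.6²/32.2)^(1/3) = 17.4 ft.

y_c = 17.4 ft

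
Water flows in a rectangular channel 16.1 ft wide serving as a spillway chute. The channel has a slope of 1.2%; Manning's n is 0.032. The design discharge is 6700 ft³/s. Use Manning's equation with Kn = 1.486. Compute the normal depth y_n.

y_n = 24.6 ft

Manning's equation rearranged: A R^(2/3) = nQ / (1.486·√S) = 0.032 × 6700 / (1.486 × √0.012) = 1317.
At y = 22 ft: A R^(2/3) = 1156 — too small.
At y = 28.2 ft: A R^(2/3) = 1543 — too large.
At y = 24.6 ft: A R^(2/3) = 1317 — matches.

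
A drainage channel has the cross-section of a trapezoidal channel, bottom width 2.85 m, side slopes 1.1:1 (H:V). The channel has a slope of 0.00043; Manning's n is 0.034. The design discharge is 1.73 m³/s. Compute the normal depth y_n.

Manning's equation rearranged: A R^(2/3) = nQ / (1·√S) = 0.034 × 1.73 / (√0.00043) = 2.837.
Try y = 0.743 m: A R^(2/3) = 1.804 — short.
Try y = 0.96 m: A R^(2/3) = 2.835 — close enough.

y_n = 0.96 m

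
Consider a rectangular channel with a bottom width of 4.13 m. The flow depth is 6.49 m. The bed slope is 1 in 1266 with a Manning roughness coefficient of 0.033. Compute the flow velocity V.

V = 1.15 m/s

Flow area A = b·y = 4.13 × 6.49 = 26.8 m². Wetted perimeter P = b + 2y = 4.13 + 2×6.49 = 17.11 m.
Hydraulic radius R = A/P = 26.8/17.11 = 1.567 m.
From Manning's equation, V = (1/n) R^(2/3) S^(1/2) = (1/0.033) × 1.567^(2/3) × 0.0007899^(1/2) = 1.15 m/s.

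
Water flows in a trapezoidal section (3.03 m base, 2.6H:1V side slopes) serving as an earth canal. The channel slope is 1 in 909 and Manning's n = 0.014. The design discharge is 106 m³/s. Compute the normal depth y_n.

Manning's equation rearranged: A R^(2/3) = nQ / (1·√S) = 0.014 × 106 / (√0.0011) = 44.74.
Trying y = 3.42 m: A R^(2/3) = 61.36 — high.
Trying y = 2.54 m: A R^(2/3) = 30.98 — low.
Trying y = 2.98 m: A R^(2/3) = 44.59 — matches.

y_n = 2.98 m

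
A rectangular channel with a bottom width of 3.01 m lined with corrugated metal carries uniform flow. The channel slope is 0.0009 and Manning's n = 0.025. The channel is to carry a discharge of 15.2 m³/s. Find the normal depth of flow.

y_n = 3.97 m

Manning's equation rearranged: A R^(2/3) = nQ / (1·√S) = 0.025 × 15.2 / (√0.0009) = 12.67.
Trying y = 2.88 m: A R^(2/3) = 8.602 — short.
Trying y = 4.39 m: A R^(2/3) = 14.26 — over.
Trying y = 3.97 m: A R^(2/3) = 12.67 — matches.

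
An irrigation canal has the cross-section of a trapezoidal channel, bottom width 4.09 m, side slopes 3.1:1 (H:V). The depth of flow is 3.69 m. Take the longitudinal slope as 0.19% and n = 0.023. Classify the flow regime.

With bottom width b = 4.09 m and side slope z = 3.1: A = (b + zy)y = (4.09 + 3.1×3.69)×3.69 = 57.3 m²; P = b + 2y√(1+z²) = 4.09 + 2×3.69×3.257 = 28.13 m.
Hydraulic radius R = A/P = 57.3/28.13 = 2.037 m.
V = (1/n) R^(2/3) √S = (1/0.023) × 2.037^(2/3) × √0.0019 = 3.046 m/s. Hydraulic depth D_h = A/T = 57.3/26.97 = 2.125 m.
Froude number Fr = V/√(g·D_h) = 3.046/√(9.81×2.125) = 0.667, which is less than 1, so the flow is subcritical.

subcritical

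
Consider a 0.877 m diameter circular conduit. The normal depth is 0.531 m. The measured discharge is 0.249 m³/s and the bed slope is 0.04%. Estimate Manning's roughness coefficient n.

n = 0.012

For a circular section of diameter D = 0.877 m at depth y = 0.531 m, the central angle is θ = 2 arccos(1 − 2y/D) = 3.567 rad. Then A = (D²/8)(θ − sin θ) = 0.3826 m² and P = Dθ/2 = 1.564 m.
Hydraulic radius R = A/P = 0.3826/1.564 = 0.2446 m.
Rearranging Manning's equation: n = (1/Q) A R^(2/3) S^(1/2) = (1/0.249) × 0.3826 × 0.2446^(2/3) × √0.0004 = 0.012.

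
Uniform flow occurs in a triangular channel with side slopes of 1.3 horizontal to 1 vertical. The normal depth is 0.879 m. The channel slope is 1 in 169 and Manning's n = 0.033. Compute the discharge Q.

For a triangular section with side slope z = 1.3: A = zy² = 1.3×0.879² = 1.004 m²; P = 2y√(1+z²) = 2×0.879×1.64 = 2.883 m.
Hydraulic radius R = A/P = 1.004/2.883 = 0.3484 m.
Manning's equation: Q = (1/n) A R^(2/3) S^(1/2) = (1/0.033) × 1.004 × 0.3484^(2/3) × 0.005917^(1/2) = 1.16 m³/s.

Q = 1.16 m³/s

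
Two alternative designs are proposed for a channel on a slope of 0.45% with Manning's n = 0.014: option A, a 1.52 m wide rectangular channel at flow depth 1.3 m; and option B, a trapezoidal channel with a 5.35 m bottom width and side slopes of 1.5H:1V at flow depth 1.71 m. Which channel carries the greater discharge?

Channel A: Flow area A = b·y = 1.52 × 1.3 = 1.976 m². Wetted perimeter P = b + 2y = 1.52 + 2×1.3 = 4.12 m. Hydraulic radius R = A/P = 1.976/4.12 = 0.4796 m. Q_A = (1/0.014)·1.976·0.4796^(2/3)·√0.0045 = 5.801 m³/s.
Channel B: With bottom width b = 5.35 m and side slope z = 1.5: A = (b + zy)y = (5.35 + 1.5×1.71)×1.71 = 13.53 m²; P = b + 2y√(1+z²) = 5.35 + 2×1.71×1.803 = 11.52 m. Hydraulic radius R = A/P = 13.53/11.52 = 1.175 m. Q_B = (1/0.014)·13.53·1.175^(2/3)·√0.0045 = 72.23 m³/s.
Q_A = 5.801 m³/s vs Q_B = 72.23 m³/s, so channel B carries more.

channel B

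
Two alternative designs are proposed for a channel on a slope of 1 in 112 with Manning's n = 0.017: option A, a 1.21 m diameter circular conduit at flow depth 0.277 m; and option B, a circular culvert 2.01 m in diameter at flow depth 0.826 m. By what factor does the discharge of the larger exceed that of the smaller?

11.9

Channel A: For a circular section of diameter D = 1.21 m at depth y = 0.277 m, the central angle is θ = 2 arccos(1 − 2y/D) = 1.996 rad. Then A = (D²/8)(θ − sin θ) = 0.1985 m² and P = Dθ/2 = 1.207 m. Hydraulic radius R = A/P = 0.1985/1.207 = 0.1644 m. Q_A = (1/0.017)·0.1985·0.1644^(2/3)·√0.008929 = 0.3311 m³/s.
Channel B: For a circular section of diameter D = 2.01 m at depth y = 0.826 m, the central angle is θ = 2 arccos(1 − 2y/D) = 2.783 rad. Then A = (D²/8)(θ − sin θ) = 1.229 m² and P = Dθ/2 = 2.797 m. Hydraulic radius R = A/P = 1.229/2.797 = 0.4392 m. Q_B = (1/0.017)·1.229·0.4392^(2/3)·√0.008929 = 3.946 m³/s.
The larger discharge is 3.946 m³/s and the smaller is 0.3311 m³/s; the ratio is 11.9.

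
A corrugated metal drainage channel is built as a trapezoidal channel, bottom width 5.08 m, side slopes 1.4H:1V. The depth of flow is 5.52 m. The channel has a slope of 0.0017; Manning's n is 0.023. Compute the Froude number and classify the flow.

subcritical

With bottom width b = 5.08 m and side slope z = 1.4: A = (b + zy)y = (5.08 + 1.4×5.52)×5.52 = 70.7 m²; P = b + 2y√(1+z²) = 5.08 + 2×5.52×1.72 = 24.07 m.
Hydraulic radius R = A/P = 70.7/24.07 = 2.937 m.
V = (1/n) R^(2/3) √S = (1/0.023) × 2.937^(2/3) × √0.0017 = 3.676 m/s. Hydraulic depth D_h = A/T = 70.7/20.54 = 3.443 m.
Froude number Fr = V/√(g·D_h) = 3.676/√(9.81×3.443) = 0.633, which is less than 1, so the flow is subcritical.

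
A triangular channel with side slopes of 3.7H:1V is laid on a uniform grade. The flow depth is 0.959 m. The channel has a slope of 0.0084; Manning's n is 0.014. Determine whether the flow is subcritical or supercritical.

supercritical

For a triangular section with side slope z = 3.7: A = zy² = 3.7×0.959² = 3.403 m²; P = 2y√(1+z²) = 2×0.959×3.833 = 7.351 m.
Hydraulic radius R = A/P = 3.403/7.351 = 0.4629 m.
V = (1/n) R^(2/3) √S = (1/0.014) × 0.4629^(2/3) × √0.0084 = 3.917 m/s. Hydraulic depth D_h = A/T = 3.403/7.097 = 0.4795 m.
Froude number Fr = V/√(g·D_h) = 3.917/√(9.81×0.4795) = 1.81, which is greater than 1, so the flow is supercritical.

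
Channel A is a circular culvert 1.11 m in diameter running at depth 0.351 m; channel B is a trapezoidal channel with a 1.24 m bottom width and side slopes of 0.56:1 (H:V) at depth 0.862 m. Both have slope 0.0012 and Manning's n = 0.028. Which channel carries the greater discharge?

channel B

Channel A: For a circular section of diameter D = 1.11 m at depth y = 0.351 m, the central angle is θ = 2 arccos(1 − 2y/D) = 2.389 rad. Then A = (D²/8)(θ − sin θ) = 0.2626 m² and P = Dθ/2 = 1.326 m. Hydraulic radius R = A/P = 0.2626/1.326 = 0.1981 m. Q_A = (1/0.028)·0.2626·0.1981^(2/3)·√0.0012 = 0.1104 m³/s.
Channel B: With bottom width b = 1.24 m and side slope z = 0.56: A = (b + zy)y = (1.24 + 0.56×0.862)×0.862 = 1.485 m²; P = b + 2y√(1+z²) = 1.24 + 2×0.862×1.146 = 3.216 m. Hydraulic radius R = A/P = 1.485/3.216 = 0.4618 m. Q_B = (1/0.028)·1.485·0.4618^(2/3)·√0.0012 = 1.098 m³/s.
Q_A = 0.1104 m³/s vs Q_B = 1.098 m³/s, so channel B carries more.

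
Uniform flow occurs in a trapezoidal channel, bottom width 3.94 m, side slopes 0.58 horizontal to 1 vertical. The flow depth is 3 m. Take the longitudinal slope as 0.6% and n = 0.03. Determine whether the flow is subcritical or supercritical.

With bottom width b = 3.94 m and side slope z = 0.58: A = (b + zy)y = (3.94 + 0.58×3)×3 = 17.04 m²; P = b + 2y√(1+z²) = 3.94 + 2×3×1.156 = 10.88 m.
Hydraulic radius R = A/P = 17.04/10.88 = 1.567 m.
V = (1/n) R^(2/3) √S = (1/0.03) × 1.567^(2/3) × √0.006 = 3.483 m/s. Hydraulic depth D_h = A/T = 17.04/7.42 = 2.296 m.
Froude number Fr = V/√(g·D_h) = 3.483/√(9.81×2.296) = 0.734, which is less than 1, so the flow is subcritical.

subcritical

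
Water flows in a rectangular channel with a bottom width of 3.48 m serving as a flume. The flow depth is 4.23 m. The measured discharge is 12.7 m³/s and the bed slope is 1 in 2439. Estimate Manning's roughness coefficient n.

n = 0.027

Flow area A = b·y = 3.48 × 4.23 = 14.72 m². Wetted perimeter P = b + 2y = 3.48 + 2×4.23 = 11.94 m.
Hydraulic radius R = A/P = 14.72/11.94 = 1.233 m.
Rearranging Manning's equation: n = (1/Q) A R^(2/3) S^(1/2) = (1/12.7) × 14.72 × 1.233^(2/3) × √0.00041 = 0.027.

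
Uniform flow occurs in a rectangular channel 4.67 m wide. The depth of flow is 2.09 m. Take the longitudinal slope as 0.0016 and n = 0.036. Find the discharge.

Q = 11.6 m³/s

Flow area A = b·y = 4.67 × 2.09 = 9.76 m². Wetted perimeter P = b + 2y = 4.67 + 2×2.09 = 8.85 m.
Hydraulic radius R = A/P = 9.76/8.85 = 1.103 m.
Manning's equation: Q = (1/n) A R^(2/3) S^(1/2) = (1/0.036) × 9.76 × 1.103^(2/3) × 0.0016^(1/2) = 11.6 m³/s.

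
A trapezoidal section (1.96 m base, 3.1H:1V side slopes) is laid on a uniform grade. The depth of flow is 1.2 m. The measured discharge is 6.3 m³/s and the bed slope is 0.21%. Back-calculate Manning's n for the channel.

With bottom width b = 1.96 m and side slope z = 3.1: A = (b + zy)y = (1.96 + 3.1×1.2)×1.2 = 6.816 m²; P = b + 2y√(1+z²) = 1.96 + 2×1.2×3.257 = 9.778 m.
Hydraulic radius R = A/P = 6.816/9.778 = 0.6971 m.
Rearranging Manning's equation: n = (1/Q) A R^(2/3) S^(1/2) = (1/6.3) × 6.816 × 0.6971^(2/3) × √0.0021 = 0.039.

n = 0.039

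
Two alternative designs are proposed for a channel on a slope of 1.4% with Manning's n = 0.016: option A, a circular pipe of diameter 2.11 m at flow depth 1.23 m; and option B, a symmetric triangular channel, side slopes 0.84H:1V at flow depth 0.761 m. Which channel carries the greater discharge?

channel A

Channel A: For a circular section of diameter D = 2.11 m at depth y = 1.23 m, the central angle is θ = 2 arccos(1 − 2y/D) = 3.475 rad. Then A = (D²/8)(θ − sin θ) = 2.116 m² and P = Dθ/2 = 3.666 m. Hydraulic radius R = A/P = 2.116/3.666 = 0.5772 m. Q_A = (1/0.016)·2.116·0.5772^(2/3)·√0.014 = 10.85 m³/s.
Channel B: For a triangular section with side slope z = 0.84: A = zy² = 0.84×0.761² = 0.4865 m²; P = 2y√(1+z²) = 2×0.761×1.306 = 1.988 m. Hydraulic radius R = A/P = 0.4865/1.988 = 0.2447 m. Q_B = (1/0.016)·0.4865·0.2447^(2/3)·√0.014 = 1.408 m³/s.
Q_A = 10.85 m³/s vs Q_B = 1.408 m³/s, so channel A carries more.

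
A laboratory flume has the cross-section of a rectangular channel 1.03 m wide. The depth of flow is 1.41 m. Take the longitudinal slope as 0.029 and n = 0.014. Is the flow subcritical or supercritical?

Flow area A = b·y = 1.03 × 1.41 = 1.452 m². Wetted perimeter P = b + 2y = 1.03 + 2×1.41 = 3.85 m.
Hydraulic radius R = A/P = 1.452/3.85 = 0.3772 m.
V = (1/n) R^(2/3) √S = (1/0.014) × 0.3772^(2/3) × √0.029 = 6.35 m/s. Hydraulic depth D_h = A/T = 1.452/1.03 = 1.41 m.
Froude number Fr = V/√(g·D_h) = 6.35/√(9.81×1.41) = 1.71, which is greater than 1, so the flow is supercritical.

supercritical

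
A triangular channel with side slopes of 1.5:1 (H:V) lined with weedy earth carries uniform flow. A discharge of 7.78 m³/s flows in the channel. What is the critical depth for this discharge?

y_c = 1.41 m

At critical depth, Q² T / (g A³) = 1, i.e. A³/T = Q²/g = 7.78²/9.81 = 6.17.
Trying y = 1.59 m: A³/T = 11.43 — high.
Trying y = 1.41 m: A³/T = 6.27 — close enough.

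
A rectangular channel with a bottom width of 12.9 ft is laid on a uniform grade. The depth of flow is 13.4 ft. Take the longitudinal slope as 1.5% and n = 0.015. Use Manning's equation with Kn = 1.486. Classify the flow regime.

supercritical

Flow area A = b·y = 12.9 × 13.4 = 172.9 ft². Wetted perimeter P = b + 2y = 12.9 + 2×13.4 = 39.7 ft.
Hydraulic radius R = A/P = 172.9/39.7 = 4.354 ft.
V = (1.486/n) R^(2/3) √S = (1.486/0.015) × 4.354^(2/3) × √0.015 = 32.35 ft/s. Hydraulic depth D_h = A/T = 172.9/12.9 = 13.4 ft.
Froude number Fr = V/√(g·D_h) = 32.35/√(32.2×13.4) = 1.56, which is greater than 1, so the flow is supercritical.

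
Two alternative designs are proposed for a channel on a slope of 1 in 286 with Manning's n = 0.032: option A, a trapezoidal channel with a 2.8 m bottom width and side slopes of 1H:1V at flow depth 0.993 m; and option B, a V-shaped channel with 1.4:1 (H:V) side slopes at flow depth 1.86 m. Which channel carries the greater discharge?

channel B

Channel A: With bottom width b = 2.8 m and side slope z = 1: A = (b + zy)y = (2.8 + 1×0.993)×0.993 = 3.766 m²; P = b + 2y√(1+z²) = 2.8 + 2×0.993×1.414 = 5.609 m. Hydraulic radius R = A/P = 3.766/5.609 = 0.6715 m. Q_A = (1/0.032)·3.766·0.6715^(2/3)·√0.003497 = 5.337 m³/s.
Channel B: For a triangular section with side slope z = 1.4: A = zy² = 1.4×1.86² = 4.843 m²; P = 2y√(1+z²) = 2×1.86×1.72 = 6.4 m. Hydraulic radius R = A/P = 4.843/6.4 = 0.7568 m. Q_B = (1/0.032)·4.843·0.7568^(2/3)·√0.003497 = 7.432 m³/s.
Q_A = 5.337 m³/s vs Q_B = 7.432 m³/s, so channel B carries more.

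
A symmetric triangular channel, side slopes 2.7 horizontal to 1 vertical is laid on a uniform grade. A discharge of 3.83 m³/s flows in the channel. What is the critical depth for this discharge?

At critical depth, Q² T / (g A³) = 1, i.e. A³/T = Q²/g = 3.83²/9.81 = 1.495.
At y = 0.625 m: A³/T = 0.3476 — too small.
At y = 1.04 m: A³/T = 4.435 — too large.
At y = 0.837 m: A³/T = 1.497 — close enough.

y_c = 0.837 m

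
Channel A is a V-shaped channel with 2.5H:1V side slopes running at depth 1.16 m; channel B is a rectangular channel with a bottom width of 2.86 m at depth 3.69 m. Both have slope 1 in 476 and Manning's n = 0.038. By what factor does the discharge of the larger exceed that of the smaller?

4.84

Channel A: For a triangular section with side slope z = 2.5: A = zy² = 2.5×1.16² = 3.364 m²; P = 2y√(1+z²) = 2×1.16×2.693 = 6.247 m. Hydraulic radius R = A/P = 3.364/6.247 = 0.5385 m. Q_A = (1/0.038)·3.364·0.5385^(2/3)·√0.002101 = 2.686 m³/s.
Channel B: Flow area A = b·y = 2.86 × 3.69 = 10.55 m². Wetted perimeter P = b + 2y = 2.86 + 2×3.69 = 10.24 m. Hydraulic radius R = A/P = 10.55/10.24 = 1.031 m. Q_B = (1/0.038)·10.55·1.031^(2/3)·√0.002101 = 12.99 m³/s.
The larger discharge is 12.99 m³/s and the smaller is 2.686 m³/s; the ratio is 4.84.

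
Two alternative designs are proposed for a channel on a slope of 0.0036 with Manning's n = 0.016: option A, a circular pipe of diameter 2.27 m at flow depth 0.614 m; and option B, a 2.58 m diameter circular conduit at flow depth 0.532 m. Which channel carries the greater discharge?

Channel A: For a circular section of diameter D = 2.27 m at depth y = 0.614 m, the central angle is θ = 2 arccos(1 − 2y/D) = 2.188 rad. Then A = (D²/8)(θ − sin θ) = 0.8838 m² and P = Dθ/2 = 2.483 m. Hydraulic radius R = A/P = 0.8838/2.483 = 0.3559 m. Q_A = (1/0.016)·0.8838·0.3559^(2/3)·√0.0036 = 1.665 m³/s.
Channel B: For a circular section of diameter D = 2.58 m at depth y = 0.532 m, the central angle is θ = 2 arccos(1 − 2y/D) = 1.885 rad. Then A = (D²/8)(θ − sin θ) = 0.7776 m² and P = Dθ/2 = 2.432 m. Hydraulic radius R = A/P = 0.7776/2.432 = 0.3197 m. Q_B = (1/0.016)·0.7776·0.3197^(2/3)·√0.0036 = 1.363 m³/s.
Q_A = 1.665 m³/s vs Q_B = 1.363 m³/s, so channel A carries more.

channel A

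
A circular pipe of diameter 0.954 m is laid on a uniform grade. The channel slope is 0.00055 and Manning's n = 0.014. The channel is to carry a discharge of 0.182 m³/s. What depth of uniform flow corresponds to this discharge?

y_n = 0.417 m

Manning's equation rearranged: A R^(2/3) = nQ / (1·√S) = 0.014 × 0.182 / (√0.00055) = 0.1086.
At y = 0.368 m: A R^(2/3) = 0.08666 — low.
At y = 0.52 m: A R^(2/3) = 0.1587 — high.
At y = 0.417 m: A R^(2/3) = 0.1087 — ≈ 0.1086.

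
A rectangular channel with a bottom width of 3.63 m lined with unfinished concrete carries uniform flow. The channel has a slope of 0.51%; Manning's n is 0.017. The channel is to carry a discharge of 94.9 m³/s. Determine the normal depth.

Manning's equation rearranged: A R^(2/3) = nQ / (1·√S) = 0.017 × 94.9 / (√0.0051) = 22.59.
Try y = 6.15 m: A R^(2/3) = 27.96 — over.
Try y = 4.58 m: A R^(2/3) = 19.8 — short.
Try y = 5.12 m: A R^(2/3) = 22.59 — matches.

y_n = 5.12 m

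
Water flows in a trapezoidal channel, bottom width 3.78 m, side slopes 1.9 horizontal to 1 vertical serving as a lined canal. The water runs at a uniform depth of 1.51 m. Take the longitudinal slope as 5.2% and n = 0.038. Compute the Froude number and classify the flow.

With bottom width b = 3.78 m and side slope z = 1.9: A = (b + zy)y = (3.78 + 1.9×1.51)×1.51 = 10.04 m²; P = b + 2y√(1+z²) = 3.78 + 2×1.51×2.147 = 10.26 m.
Hydraulic radius R = A/P = 10.04/10.26 = 0.9782 m.
V = (1/n) R^(2/3) √S = (1/0.038) × 0.9782^(2/3) × √0.052 = 5.913 m/s. Hydraulic depth D_h = A/T = 10.04/9.518 = 1.055 m.
Froude number Fr = V/√(g·D_h) = 5.913/√(9.81×1.055) = 1.84, which is greater than 1, so the flow is supercritical.

supercritical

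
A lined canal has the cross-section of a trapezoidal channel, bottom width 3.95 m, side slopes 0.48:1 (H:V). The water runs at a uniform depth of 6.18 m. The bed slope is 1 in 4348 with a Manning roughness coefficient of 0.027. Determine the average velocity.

With bottom width b = 3.95 m and side slope z = 0.48: A = (b + zy)y = (3.95 + 0.48×6.18)×6.18 = 42.74 m²; P = b + 2y√(1+z²) = 3.95 + 2×6.18×1.109 = 17.66 m.
Hydraulic radius R = A/P = 42.74/17.66 = 2.42 m.
From Manning's equation, V = (1/n) R^(2/3) S^(1/2) = (1/0.027) × 2.42^(2/3) × 0.00023^(1/2) = 1.01 m/s.

V = 1.01 m/s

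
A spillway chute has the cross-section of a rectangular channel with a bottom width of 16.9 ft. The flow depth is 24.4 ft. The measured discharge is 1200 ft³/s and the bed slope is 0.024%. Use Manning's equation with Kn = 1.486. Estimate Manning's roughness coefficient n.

Flow area A = b·y = 16.9 × 24.4 = 412.4 ft². Wetted perimeter P = b + 2y = 16.9 + 2×24.4 = 65.7 ft.
Hydraulic radius R = A/P = 412.4/65.7 = 6.276 ft.
Rearranging Manning's equation: n = (1.486/Q) A R^(2/3) S^(1/2) = (1.486/1200) × 412.4 × 6.276^(2/3) × √0.00024 = 0.0269.

n = 0.0269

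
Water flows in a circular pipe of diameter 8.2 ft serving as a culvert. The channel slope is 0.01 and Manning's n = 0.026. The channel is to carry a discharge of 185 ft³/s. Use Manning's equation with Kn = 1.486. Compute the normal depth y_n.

y_n = 3.5 ft

Manning's equation rearranged: A R^(2/3) = nQ / (1.486·√S) = 0.026 × 185 / (1.486 × √0.01) = 32.37.
At y = 4.31 ft: A R^(2/3) = 46.34 — high.
At y = 2.67 ft: A R^(2/3) = 19.54 — low.
At y = 3.5 ft: A R^(2/3) = 32.31 — matches.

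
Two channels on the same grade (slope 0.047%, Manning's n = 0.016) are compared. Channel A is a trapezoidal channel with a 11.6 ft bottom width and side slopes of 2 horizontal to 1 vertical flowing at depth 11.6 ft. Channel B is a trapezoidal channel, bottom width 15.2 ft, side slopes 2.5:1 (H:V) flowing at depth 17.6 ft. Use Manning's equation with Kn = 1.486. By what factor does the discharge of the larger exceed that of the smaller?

Channel A: With bottom width b = 11.6 ft and side slope z = 2: A = (b + zy)y = (11.6 + 2×11.6)×11.6 = 403.7 ft²; P = b + 2y√(1+z²) = 11.6 + 2×11.6×2.236 = 63.48 ft. Hydraulic radius R = A/P = 403.7/63.48 = 6.359 ft. Q_A = (1.486/0.016)·403.7·6.359^(2/3)·√0.00047 = 2790 ft³/s.
Channel B: With bottom width b = 15.2 ft and side slope z = 2.5: A = (b + zy)y = (15.2 + 2.5×17.6)×17.6 = 1042 ft²; P = b + 2y√(1+z²) = 15.2 + 2×17.6×2.693 = 110 ft. Hydraulic radius R = A/P = 1042/110 = 9.474 ft. Q_B = (1.486/0.016)·1042·9.474^(2/3)·√0.00047 = 9393 ft³/s.
The larger discharge is 9393 ft³/s and the smaller is 2790 ft³/s; the ratio is 3.37.

3.37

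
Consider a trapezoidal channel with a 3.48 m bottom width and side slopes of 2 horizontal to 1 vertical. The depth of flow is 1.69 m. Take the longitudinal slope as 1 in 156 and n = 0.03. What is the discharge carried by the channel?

With bottom width b = 3.48 m and side slope z = 2: A = (b + zy)y = (3.48 + 2×1.69)×1.69 = 11.59 m²; P = b + 2y√(1+z²) = 3.48 + 2×1.69×2.236 = 11.04 m.
Hydraulic radius R = A/P = 11.59/11.04 = 1.05 m.
Manning's equation: Q = (1/n) A R^(2/3) S^(1/2) = (1/0.03) × 11.59 × 1.05^(2/3) × 0.00641^(1/2) = 32 m³/s.

Q = 32 m³/s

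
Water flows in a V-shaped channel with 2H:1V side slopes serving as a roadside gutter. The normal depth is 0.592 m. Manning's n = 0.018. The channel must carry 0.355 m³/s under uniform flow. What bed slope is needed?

For a triangular section with side slope z = 2: A = zy² = 2×0.592² = 0.7009 m²; P = 2y√(1+z²) = 2×0.592×2.236 = 2.648 m.
Hydraulic radius R = A/P = 0.7009/2.648 = 0.2648 m.
From Manning's equation, S = [nQ / (1 A R^(2/3))]² = [0.018 × 0.355 / (1 × 0.7009 × 0.2648^(2/3))]² = 0.000489.

S = 0.000489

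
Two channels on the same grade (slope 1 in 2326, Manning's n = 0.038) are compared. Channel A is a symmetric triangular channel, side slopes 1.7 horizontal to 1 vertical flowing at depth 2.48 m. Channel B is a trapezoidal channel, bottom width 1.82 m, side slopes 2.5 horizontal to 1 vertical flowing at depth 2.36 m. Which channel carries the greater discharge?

Channel A: For a triangular section with side slope z = 1.7: A = zy² = 1.7×2.48² = 10.46 m²; P = 2y√(1+z²) = 2×2.48×1.972 = 9.783 m. Hydraulic radius R = A/P = 10.46/9.783 = 1.069 m. Q_A = (1/0.038)·10.46·1.069^(2/3)·√0.0004299 = 5.964 m³/s.
Channel B: With bottom width b = 1.82 m and side slope z = 2.5: A = (b + zy)y = (1.82 + 2.5×2.36)×2.36 = 18.22 m²; P = b + 2y√(1+z²) = 1.82 + 2×2.36×2.693 = 14.53 m. Hydraulic radius R = A/P = 18.22/14.53 = 1.254 m. Q_B = (1/0.038)·18.22·1.254^(2/3)·√0.0004299 = 11.56 m³/s.
Q_A = 5.964 m³/s vs Q_B = 11.56 m³/s, so channel B carries more.

channel B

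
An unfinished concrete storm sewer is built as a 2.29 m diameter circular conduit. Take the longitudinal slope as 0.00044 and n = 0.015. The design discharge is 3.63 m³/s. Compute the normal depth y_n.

y_n = 1.72 m

Manning's equation rearranged: A R^(2/3) = nQ / (1·√S) = 0.015 × 3.63 / (√0.00044) = 2.596.
At y = 1.97 m: A R^(2/3) = 2.951 — high.
At y = 1.34 m: A R^(2/3) = 1.835 — low.
At y = 1.72 m: A R^(2/3) = 2.594 — matches.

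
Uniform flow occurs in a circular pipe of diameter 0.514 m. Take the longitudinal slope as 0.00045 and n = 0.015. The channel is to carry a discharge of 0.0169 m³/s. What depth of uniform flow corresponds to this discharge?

y_n = 0.166 m

Manning's equation rearranged: A R^(2/3) = nQ / (1·√S) = 0.015 × 0.0169 / (√0.00045) = 0.01195.
Try y = 0.188 m: A R^(2/3) = 0.01509 — too large.
Try y = 0.115 m: A R^(2/3) = 0.005801 — too small.
Try y = 0.166 m: A R^(2/3) = 0.01193 — ≈ 0.01195.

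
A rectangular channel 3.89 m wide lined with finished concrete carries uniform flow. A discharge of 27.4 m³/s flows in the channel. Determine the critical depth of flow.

For a rectangular channel, critical depth y_c = (q²/g)^(1/3) where q = Q/b = 27.4/3.89 = 7.044 m²/s.
So y_c = (7.044²/9.81)^(1/3) = 1.72 m.

y_c = 1.72 m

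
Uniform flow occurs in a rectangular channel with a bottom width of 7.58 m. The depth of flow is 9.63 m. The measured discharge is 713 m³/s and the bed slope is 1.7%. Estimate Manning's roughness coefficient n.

Flow area A = b·y = 7.58 × 9.63 = 73 m². Wetted perimeter P = b + 2y = 7.58 + 2×9.63 = 26.84 m.
Hydraulic radius R = A/P = 73/26.84 = 2.72 m.
Rearranging Manning's equation: n = (1/Q) A R^(2/3) S^(1/2) = (1/713) × 73 × 2.72^(2/3) × √0.017 = 0.026.

n = 0.026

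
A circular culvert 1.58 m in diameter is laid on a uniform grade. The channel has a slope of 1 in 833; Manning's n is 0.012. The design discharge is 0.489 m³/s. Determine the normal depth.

Manning's equation rearranged: A R^(2/3) = nQ / (1·√S) = 0.012 × 0.489 / (√0.0012) = 0.1694.
Try y = 0.534 m: A R^(2/3) = 0.2598 — over.
Try y = 0.307 m: A R^(2/3) = 0.08717 — short.
Try y = 0.428 m: A R^(2/3) = 0.1694 — close enough.

y_n = 0.428 m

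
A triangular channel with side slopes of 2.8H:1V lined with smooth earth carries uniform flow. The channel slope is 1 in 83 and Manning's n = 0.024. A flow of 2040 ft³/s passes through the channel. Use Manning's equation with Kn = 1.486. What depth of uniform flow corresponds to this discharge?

y_n = 6.97 ft

Manning's equation rearranged: A R^(2/3) = nQ / (1.486·√S) = 0.024 × 2040 / (1.486 × √0.01205) = 300.2.
Try y = 5.55 ft: A R^(2/3) = 163.6 — low.
Try y = 6.97 ft: A R^(2/3) = 300.4 — matches.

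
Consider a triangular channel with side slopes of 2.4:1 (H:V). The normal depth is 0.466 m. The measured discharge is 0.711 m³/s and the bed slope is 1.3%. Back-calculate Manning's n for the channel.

n = 0.03

For a triangular section with side slope z = 2.4: A = zy² = 2.4×0.466² = 0.5212 m²; P = 2y√(1+z²) = 2×0.466×2.6 = 2.423 m.
Hydraulic radius R = A/P = 0.5212/2.423 = 0.2151 m.
Rearranging Manning's equation: n = (1/Q) A R^(2/3) S^(1/2) = (1/0.711) × 0.5212 × 0.2151^(2/3) × √0.013 = 0.03.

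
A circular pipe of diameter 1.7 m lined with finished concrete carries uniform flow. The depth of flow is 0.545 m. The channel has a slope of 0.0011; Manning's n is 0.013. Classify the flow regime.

For a circular section of diameter D = 1.7 m at depth y = 0.545 m, the central angle is θ = 2 arccos(1 − 2y/D) = 2.408 rad. Then A = (D²/8)(θ − sin θ) = 0.6278 m² and P = Dθ/2 = 2.046 m.
Hydraulic radius R = A/P = 0.6278/2.046 = 0.3068 m.
V = (1/n) R^(2/3) √S = (1/0.013) × 0.3068^(2/3) × √0.0011 = 1.16 m/s. Hydraulic depth D_h = A/T = 0.6278/1.587 = 0.3956 m.
Froude number Fr = V/√(g·D_h) = 1.16/√(9.81×0.3956) = 0.589, which is less than 1, so the flow is subcritical.

subcritical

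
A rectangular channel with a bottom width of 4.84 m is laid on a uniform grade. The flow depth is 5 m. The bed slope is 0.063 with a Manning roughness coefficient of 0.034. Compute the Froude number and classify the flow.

supercritical

Flow area A = b·y = 4.84 × 5 = 24.2 m². Wetted perimeter P = b + 2y = 4.84 + 2×5 = 14.84 m.
Hydraulic radius R = A/P = 24.2/14.84 = 1.631 m.
V = (1/n) R^(2/3) √S = (1/0.034) × 1.631^(2/3) × √0.063 = 10.23 m/s. Hydraulic depth D_h = A/T = 24.2/4.84 = 5 m.
Froude number Fr = V/√(g·D_h) = 10.23/√(9.81×5) = 1.46, which is greater than 1, so the flow is supercritical.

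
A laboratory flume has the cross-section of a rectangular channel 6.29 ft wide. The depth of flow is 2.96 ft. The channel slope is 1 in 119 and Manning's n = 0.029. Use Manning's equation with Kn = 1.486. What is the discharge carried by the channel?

Q = 116 ft³/s

Flow area A = b·y = 6.29 × 2.96 = 18.62 ft². Wetted perimeter P = b + 2y = 6.29 + 2×2.96 = 12.21 ft.
Hydraulic radius R = A/P = 18.62/12.21 = 1.525 ft.
Manning's equation: Q = (1.486/n) A R^(2/3) S^(1/2) = (1.486/0.029) × 18.62 × 1.525^(2/3) × 0.008403^(1/2) = 116 ft³/s.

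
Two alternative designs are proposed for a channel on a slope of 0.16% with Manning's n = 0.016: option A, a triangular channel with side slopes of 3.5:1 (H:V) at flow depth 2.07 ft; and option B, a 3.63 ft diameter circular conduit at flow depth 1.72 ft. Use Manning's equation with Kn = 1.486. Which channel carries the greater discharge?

Channel A: For a triangular section with side slope z = 3.5: A = zy² = 3.5×2.07² = 15 ft²; P = 2y√(1+z²) = 2×2.07×3.64 = 15.07 ft. Hydraulic radius R = A/P = 15/15.07 = 0.9952 ft. Q_A = (1.486/0.016)·15·0.9952^(2/3)·√0.0016 = 55.54 ft³/s.
Channel B: For a circular section of diameter D = 3.63 ft at depth y = 1.72 ft, the central angle is θ = 2 arccos(1 − 2y/D) = 3.037 rad. Then A = (D²/8)(θ − sin θ) = 4.83 ft² and P = Dθ/2 = 5.512 ft. Hydraulic radius R = A/P = 4.83/5.512 = 0.8763 ft. Q_B = (1.486/0.016)·4.83·0.8763^(2/3)·√0.0016 = 16.43 ft³/s.
Q_A = 55.54 ft³/s vs Q_B = 16.43 ft³/s, so channel A carries more.

channel A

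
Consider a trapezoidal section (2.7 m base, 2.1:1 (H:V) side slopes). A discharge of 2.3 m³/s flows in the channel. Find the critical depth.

y_c = 0.378 m

At critical depth, Q² T / (g A³) = 1, i.e. A³/T = Q²/g = 2.3²/9.81 = 0.5392.
Trying y = 0.263 m: A³/T = 0.1645 — low.
Trying y = 0.411 m: A³/T = 0.7095 — high.
Trying y = 0.378 m: A³/T = 0.5372 — ≈ 0.5392.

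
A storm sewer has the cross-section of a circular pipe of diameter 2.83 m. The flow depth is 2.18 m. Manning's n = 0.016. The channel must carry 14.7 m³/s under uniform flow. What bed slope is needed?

For a circular section of diameter D = 2.83 m at depth y = 2.18 m, the central angle is θ = 2 arccos(1 − 2y/D) = 4.284 rad. Then A = (D²/8)(θ − sin θ) = 5.199 m² and P = Dθ/2 = 6.062 m.
Hydraulic radius R = A/P = 5.199/6.062 = 0.8577 m.
From Manning's equation, S = [nQ / (1 A R^(2/3))]² = [0.016 × 14.7 / (1 × 5.199 × 0.8577^(2/3))]² = 0.00251.

S = 0.00251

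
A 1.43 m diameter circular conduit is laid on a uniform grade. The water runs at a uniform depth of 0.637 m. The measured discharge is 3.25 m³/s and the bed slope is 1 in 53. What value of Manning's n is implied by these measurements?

For a circular section of diameter D = 1.43 m at depth y = 0.637 m, the central angle is θ = 2 arccos(1 − 2y/D) = 2.923 rad. Then A = (D²/8)(θ − sin θ) = 0.6917 m² and P = Dθ/2 = 2.09 m.
Hydraulic radius R = A/P = 0.6917/2.09 = 0.331 m.
Rearranging Manning's equation: n = (1/Q) A R^(2/3) S^(1/2) = (1/3.25) × 0.6917 × 0.331^(2/3) × √0.01887 = 0.014.

n = 0.014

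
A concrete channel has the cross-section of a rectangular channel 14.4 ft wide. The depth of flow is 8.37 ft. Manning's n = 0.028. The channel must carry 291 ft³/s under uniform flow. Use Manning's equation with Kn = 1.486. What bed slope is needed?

S = 0.000341

Flow area A = b·y = 14.4 × 8.37 = 120.5 ft². Wetted perimeter P = b + 2y = 14.4 + 2×8.37 = 31.14 ft.
Hydraulic radius R = A/P = 120.5/31.14 = 3.871 ft.
From Manning's equation, S = [nQ / (1.486 A R^(2/3))]² = [0.028 × 291 / (1.486 × 120.5 × 3.871^(2/3))]² = 0.000341.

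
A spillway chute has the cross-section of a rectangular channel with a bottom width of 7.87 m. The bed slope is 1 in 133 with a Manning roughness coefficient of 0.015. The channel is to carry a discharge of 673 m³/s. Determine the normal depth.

Manning's equation rearranged: A R^(2/3) = nQ / (1·√S) = 0.015 × 673 / (√0.007519) = 116.4.
At y = 6.73 m: A R^(2/3) = 97.12 — too small.
At y = 9.53 m: A R^(2/3) = 148.5 — too large.
At y = 7.79 m: A R^(2/3) = 116.3 — matches.

y_n = 7.79 m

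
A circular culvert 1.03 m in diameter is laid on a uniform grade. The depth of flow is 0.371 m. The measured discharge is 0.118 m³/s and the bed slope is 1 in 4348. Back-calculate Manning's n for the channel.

n = 0.012

For a circular section of diameter D = 1.03 m at depth y = 0.371 m, the central angle is θ = 2 arccos(1 − 2y/D) = 2.575 rad. Then A = (D²/8)(θ − sin θ) = 0.2703 m² and P = Dθ/2 = 1.326 m.
Hydraulic radius R = A/P = 0.2703/1.326 = 0.2038 m.
Rearranging Manning's equation: n = (1/Q) A R^(2/3) S^(1/2) = (1/0.118) × 0.2703 × 0.2038^(2/3) × √0.00023 = 0.012.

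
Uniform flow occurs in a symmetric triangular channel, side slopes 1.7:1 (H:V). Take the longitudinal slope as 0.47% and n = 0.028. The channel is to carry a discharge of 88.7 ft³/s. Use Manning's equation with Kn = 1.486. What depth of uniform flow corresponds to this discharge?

Manning's equation rearranged: A R^(2/3) = nQ / (1.486·√S) = 0.028 × 88.7 / (1.486 × √0.0047) = 24.38.
At y = 2.37 ft: A R^(2/3) = 9.684 — short.
At y = 3.35 ft: A R^(2/3) = 24.37 — ≈ 24.38.

y_n = 3.35 ft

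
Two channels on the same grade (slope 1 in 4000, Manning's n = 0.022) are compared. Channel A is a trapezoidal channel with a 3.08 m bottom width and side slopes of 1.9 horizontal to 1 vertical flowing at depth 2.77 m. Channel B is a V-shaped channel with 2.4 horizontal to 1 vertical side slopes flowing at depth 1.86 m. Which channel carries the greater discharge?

channel A

Channel A: With bottom width b = 3.08 m and side slope z = 1.9: A = (b + zy)y = (3.08 + 1.9×2.77)×2.77 = 23.11 m²; P = b + 2y√(1+z²) = 3.08 + 2×2.77×2.147 = 14.97 m. Hydraulic radius R = A/P = 23.11/14.97 = 1.543 m. Q_A = (1/0.022)·23.11·1.543^(2/3)·√0.00025 = 22.18 m³/s.
Channel B: For a triangular section with side slope z = 2.4: A = zy² = 2.4×1.86² = 8.303 m²; P = 2y√(1+z²) = 2×1.86×2.6 = 9.672 m. Hydraulic radius R = A/P = 8.303/9.672 = 0.8585 m. Q_B = (1/0.022)·8.303·0.8585^(2/3)·√0.00025 = 5.39 m³/s.
Q_A = 22.18 m³/s vs Q_B = 5.39 m³/s, so channel A carries more.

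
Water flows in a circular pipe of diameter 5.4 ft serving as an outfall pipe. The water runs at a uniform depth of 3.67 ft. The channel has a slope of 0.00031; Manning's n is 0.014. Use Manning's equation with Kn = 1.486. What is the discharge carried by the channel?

Q = 42.1 ft³/s

For a circular section of diameter D = 5.4 ft at depth y = 3.67 ft, the central angle is θ = 2 arccos(1 − 2y/D) = 3.877 rad. Then A = (D²/8)(θ − sin θ) = 16.57 ft² and P = Dθ/2 = 10.47 ft.
Hydraulic radius R = A/P = 16.57/10.47 = 1.584 ft.
Manning's equation: Q = (1.486/n) A R^(2/3) S^(1/2) = (1.486/0.014) × 16.57 × 1.584^(2/3) × 0.00031^(1/2) = 42.1 ft³/s.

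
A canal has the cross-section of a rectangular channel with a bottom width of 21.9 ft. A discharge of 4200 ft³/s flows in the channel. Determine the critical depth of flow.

y_c = 10.5 ft

For a rectangular channel, critical depth y_c = (q²/g)^(1/3) where q = Q/b = 4200/21.9 = 191.8 ft²/s.
So y_c = (191.8²/32.2)^(1/3) = 10.5 ft.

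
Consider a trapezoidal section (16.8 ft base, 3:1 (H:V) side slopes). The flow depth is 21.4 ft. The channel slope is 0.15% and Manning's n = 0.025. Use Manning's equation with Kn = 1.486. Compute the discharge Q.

Q = 20200 ft³/s

With bottom width b = 16.8 ft and side slope z = 3: A = (b + zy)y = (16.8 + 3×21.4)×21.4 = 1733 ft²; P = b + 2y√(1+z²) = 16.8 + 2×21.4×3.162 = 152.1 ft.
Hydraulic radius R = A/P = 1733/152.1 = 11.39 ft.
Manning's equation: Q = (1.486/n) A R^(2/3) S^(1/2) = (1.486/0.025) × 1733 × 11.39^(2/3) × 0.0015^(1/2) = 20200 ft³/s.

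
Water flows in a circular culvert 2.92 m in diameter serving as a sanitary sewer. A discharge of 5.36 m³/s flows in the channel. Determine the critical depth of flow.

At critical depth, Q² T / (g A³) = 1, i.e. A³/T = Q²/g = 5.36²/9.81 = 2.929.
Trying y = 1.15 m: A³/T = 5.154 — over.
Trying y = 0.83 m: A³/T = 1.462 — short.
Trying y = 0.993 m: A³/T = 2.928 — ≈ 2.929.

y_c = 0.993 m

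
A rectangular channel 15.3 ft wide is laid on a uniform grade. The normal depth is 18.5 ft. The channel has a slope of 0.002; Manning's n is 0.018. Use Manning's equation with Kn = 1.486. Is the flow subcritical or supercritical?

Flow area A = b·y = 15.3 × 18.5 = 283.1 ft². Wetted perimeter P = b + 2y = 15.3 + 2×18.5 = 52.3 ft.
Hydraulic radius R = A/P = 283.1/52.3 = 5.412 ft.
V = (1.486/n) R^(2/3) √S = (1.486/0.018) × 5.412^(2/3) × √0.002 = 11.38 ft/s. Hydraulic depth D_h = A/T = 283.1/15.3 = 18.5 ft.
Froude number Fr = V/√(g·D_h) = 11.38/√(32.2×18.5) = 0.466, which is less than 1, so the flow is subcritical.

subcritical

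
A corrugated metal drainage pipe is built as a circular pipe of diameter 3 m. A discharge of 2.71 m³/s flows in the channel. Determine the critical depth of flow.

y_c = 0.694 m

At critical depth, Q² T / (g A³) = 1, i.e. A³/T = Q²/g = 2.71²/9.81 = 0.7486.
Trying y = 0.847 m: A³/T = 1.63 — too large.
Trying y = 0.553 m: A³/T = 0.3085 — too small.
Trying y = 0.694 m: A³/T = 0.7505 — matches.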